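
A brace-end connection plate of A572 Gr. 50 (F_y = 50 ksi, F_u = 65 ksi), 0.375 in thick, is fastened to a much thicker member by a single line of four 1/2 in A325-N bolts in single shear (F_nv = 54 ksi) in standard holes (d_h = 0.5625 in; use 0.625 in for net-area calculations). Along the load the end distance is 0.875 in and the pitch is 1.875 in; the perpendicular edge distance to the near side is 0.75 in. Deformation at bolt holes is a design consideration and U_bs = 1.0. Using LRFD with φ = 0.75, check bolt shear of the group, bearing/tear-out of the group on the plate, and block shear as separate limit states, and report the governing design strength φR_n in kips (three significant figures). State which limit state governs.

31.8 kips (bolt shear governs)

Bolt shear: A_b = π·0.5²/4 = 0.1963 in²; R_n = 54 × 0.1963 × 4 × 1 = 42.41 kips → 0.75 × 42.41 = 31.8 kips.
Bearing: edge l_c = 0.5938, r_n = 17.37 kips; interior l_c = 1.312, r_n = 29.25 kips; R_n = 17.37 + 3·29.25 = 105.1 kips → 78.8 kips.
Block shear: A_gv = 2.438, A_nv = 1.617, A_nt = 0.1641 in²; R_n = min(0.6F_uA_nv, 0.6F_yA_gv) + U_bs·F_u·A_nt = 73.73 kips → 55.3 kips.
Bolt shear governs: 31.8 kips.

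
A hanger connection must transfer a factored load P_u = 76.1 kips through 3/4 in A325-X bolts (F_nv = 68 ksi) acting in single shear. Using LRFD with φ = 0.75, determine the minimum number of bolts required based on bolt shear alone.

4 bolts

A_b = π·0.75²/4 = 0.4418 in².
Per-bolt design strength φR_n = 0.75 × 68 × 0.4418 × 1 = 22.53 kips.
n ≥ 76.1 / 22.53 = 3.378 → use 4 bolts.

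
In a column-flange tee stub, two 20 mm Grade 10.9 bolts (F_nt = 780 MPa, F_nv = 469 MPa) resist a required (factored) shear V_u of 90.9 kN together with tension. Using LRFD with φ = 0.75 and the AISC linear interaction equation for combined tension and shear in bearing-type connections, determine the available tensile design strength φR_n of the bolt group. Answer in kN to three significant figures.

327 kN

A_b = π·20²/4 = 314.2 mm²; f_rv = 90.9 × 1000 / (2 × 314.2) = 144.7 MPa.
F'_nt = 1.3 F_nt − (F_nt / φF_nv) f_rv = 1.3·780 − (780/(0.75·469))·144.7 = 693.2 MPa, capped at F_nt → F'_nt = 693.2 MPa.
R_n = F'_nt · A_b · n = 693.2 × 314.2 × 2 / 1000 = 435.5 kN.
Design strength φR_n = 0.75 × 435.5 = 327 kN.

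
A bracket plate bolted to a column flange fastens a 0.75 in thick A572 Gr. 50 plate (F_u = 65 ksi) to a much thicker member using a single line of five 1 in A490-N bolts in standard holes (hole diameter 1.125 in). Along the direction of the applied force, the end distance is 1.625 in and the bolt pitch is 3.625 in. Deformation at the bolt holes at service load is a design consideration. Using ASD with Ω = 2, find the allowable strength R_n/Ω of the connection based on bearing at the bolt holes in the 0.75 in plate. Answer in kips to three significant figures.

265 kips

Per bolt r_n = 1.2 l_c t F_u ≤ 2.4 d t F_u; upper limit = 2.4 × 1 × 0.75 × 65 = 117 kips.
Edge bolt: l_c = 1.625 − 1.125/2 = 1.062 in → 1.2 × 1.062 × 0.75 × 65 = 62.16 → r_n = 62.16 kips.
Interior bolts: l_c = 3.625 − 1.125 = 2.5 in → 1.2 × 2.5 × 0.75 × 65 = 146.2 → r_n = 117 kips.
R_n = 1 × 62.16 + 4 × 117 = 530.2 kips.
Allowable strength R_n/Ω = 530.2 / 2 = 265 kips.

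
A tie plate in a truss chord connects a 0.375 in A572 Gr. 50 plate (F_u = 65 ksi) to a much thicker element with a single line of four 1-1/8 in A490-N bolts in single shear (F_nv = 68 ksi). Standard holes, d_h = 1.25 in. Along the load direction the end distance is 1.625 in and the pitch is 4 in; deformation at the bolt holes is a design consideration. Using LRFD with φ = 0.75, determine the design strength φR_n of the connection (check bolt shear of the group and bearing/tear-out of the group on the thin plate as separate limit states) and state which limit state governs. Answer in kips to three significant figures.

Bolt shear: A_b = π·1.125²/4 = 0.994 in²; R_n = 68 × 0.994 × 4 × 1 = 270.4 kips → 0.75 × 270.4 = 203 kips.
Bearing (1.2 l_c t F_u ≤ 2.4 d t F_u): upper limit = 2.4·1.125·0.375·65 = 65.81 kips.
  Edge l_c = 1.625 − 1.25/2 = 1 → r_n = 29.25 kips; interior l_c = 4 − 1.25 = 2.75 → r_n = 65.81 kips.
  R_n,bearing = 1·29.25 + 3·65.81 = 226.7 kips → 0.75 × 226.7 = 170 kips.
Bearing governs: 170 kips.

170 kips (bearing governs)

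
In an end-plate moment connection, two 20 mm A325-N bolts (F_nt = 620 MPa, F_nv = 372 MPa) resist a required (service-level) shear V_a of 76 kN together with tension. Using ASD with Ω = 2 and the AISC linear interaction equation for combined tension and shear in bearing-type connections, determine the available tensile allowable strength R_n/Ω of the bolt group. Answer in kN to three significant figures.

127 kN

A_b = π·20²/4 = 314.2 mm²; f_rv = 76 × 1000 / (2 × 314.2) = 121 MPa.
F'_nt = 1.3 F_nt − (Ω F_nt / F_nv) f_rv = 1.3·620 − (2·620/372)·121 = 402.8 MPa, capped at F_nt → F'_nt = 402.8 MPa.
R_n = F'_nt · A_b · n = 402.8 × 314.2 × 2 / 1000 = 253.1 kN.
Allowable strength R_n/Ω = 253.1 / 2 = 127 kN.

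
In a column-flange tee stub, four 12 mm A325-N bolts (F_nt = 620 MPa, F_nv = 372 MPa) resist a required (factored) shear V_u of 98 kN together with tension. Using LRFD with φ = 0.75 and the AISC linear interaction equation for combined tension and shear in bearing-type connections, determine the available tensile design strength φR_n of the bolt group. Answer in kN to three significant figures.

110 kN

A_b = π·12²/4 = 113.1 mm²; f_rv = 98 × 1000 / (4 × 113.1) = 216.6 MPa.
F'_nt = 1.3 F_nt − (F_nt / φF_nv) f_rv = 1.3·620 − (620/(0.75·372))·216.6 = 324.6 MPa, capped at F_nt → F'_nt = 324.6 MPa.
R_n = F'_nt · A_b · n = 324.6 × 113.1 × 4 / 1000 = 146.8 kN.
Design strength φR_n = 0.75 × 146.8 = 110 kN.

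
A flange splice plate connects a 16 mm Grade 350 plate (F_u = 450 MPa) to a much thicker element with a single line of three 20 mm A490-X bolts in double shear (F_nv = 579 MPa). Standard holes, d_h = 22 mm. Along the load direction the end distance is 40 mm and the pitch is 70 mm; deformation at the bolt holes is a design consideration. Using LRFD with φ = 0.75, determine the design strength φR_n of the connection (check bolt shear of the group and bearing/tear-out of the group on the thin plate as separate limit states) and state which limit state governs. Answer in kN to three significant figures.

706 kN (bearing governs)

Bolt shear: A_b = π·20²/4 = 314.2 mm²; R_n = 579 × 314.2 × 3 × 2 / 1000 = 1091 kN → 0.75 × 1091 = 819 kN.
Bearing (1.2 l_c t F_u ≤ 2.4 d t F_u): upper limit = 2.4·20·16·450 / 1000 = 345.6 kN.
  Edge l_c = 40 − 22/2 = 29 → r_n = 250.6 kN; interior l_c = 70 − 22 = 48 → r_n = 345.6 kN.
  R_n,bearing = 1·250.6 + 2·345.6 = 941.8 kN → 0.75 × 941.8 = 706 kN.
Bearing governs: 706 kN.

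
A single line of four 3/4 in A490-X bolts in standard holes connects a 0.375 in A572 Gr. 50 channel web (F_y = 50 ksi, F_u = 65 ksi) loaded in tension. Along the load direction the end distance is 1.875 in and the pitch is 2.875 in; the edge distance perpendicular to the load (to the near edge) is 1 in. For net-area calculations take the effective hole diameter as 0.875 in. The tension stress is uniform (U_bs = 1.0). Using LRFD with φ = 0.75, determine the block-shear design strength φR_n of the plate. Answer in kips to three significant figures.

Shear plane L_v = 1.875 + 3·2.875 = 10.5 in; A_gv = 10.5 × 0.375 = 3.938 in².
A_nv = (10.5 − 3.5·0.875) × 0.375 = 2.789 in².
A_nt = (1 − 0.5·0.875) × 0.375 = 0.2109 in².
0.6 F_u A_nv = 108.8 kips; 0.6 F_y A_gv = 118.1 kips → shear rupture governs the shear term.
R_n = 108.8 + 1.0 × 65 × 0.2109 = 122.5 kips.
Design strength φR_n = 0.75 × 122.5 = 91.9 kips.

91.9 kips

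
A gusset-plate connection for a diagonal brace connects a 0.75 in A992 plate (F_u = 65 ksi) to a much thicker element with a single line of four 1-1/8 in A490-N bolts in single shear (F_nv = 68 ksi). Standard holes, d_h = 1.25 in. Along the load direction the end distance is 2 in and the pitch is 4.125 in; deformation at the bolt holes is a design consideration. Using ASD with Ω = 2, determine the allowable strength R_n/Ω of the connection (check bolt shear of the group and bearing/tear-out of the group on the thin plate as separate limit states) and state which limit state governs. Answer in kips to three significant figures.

135 kips (bolt shear governs)

Bolt shear: A_b = π·1.125²/4 = 0.994 in²; R_n = 68 × 0.994 × 4 × 1 = 270.4 kips → 270.4 / 2 = 135 kips.
Bearing (1.2 l_c t F_u ≤ 2.4 d t F_u): upper limit = 2.4·1.125·0.75·65 = 131.6 kips.
  Edge l_c = 2 − 1.25/2 = 1.375 → r_n = 80.44 kips; interior l_c = 4.125 − 1.25 = 2.875 → r_n = 131.6 kips.
  R_n,bearing = 1·80.44 + 3·131.6 = 475.3 kips → 475.3 / 2 = 238 kips.
Bolt shear governs: 135 kips.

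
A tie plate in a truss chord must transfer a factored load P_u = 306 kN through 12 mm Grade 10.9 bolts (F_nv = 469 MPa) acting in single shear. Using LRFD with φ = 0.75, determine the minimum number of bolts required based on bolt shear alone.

A_b = π·12²/4 = 113.1 mm².
Per-bolt design strength φR_n = 0.75 × 469 × 113.1 × 1 / 1000 = 39.78 kN.
n ≥ 306 / 39.78 = 7.692 → use 8 bolts.

8 bolts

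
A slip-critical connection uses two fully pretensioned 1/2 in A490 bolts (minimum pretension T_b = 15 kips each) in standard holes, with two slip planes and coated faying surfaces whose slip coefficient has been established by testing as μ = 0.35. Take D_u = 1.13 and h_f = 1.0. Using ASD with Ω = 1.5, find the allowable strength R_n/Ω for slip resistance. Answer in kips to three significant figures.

R_n = μ · D_u · h_f · T_b · n_s · n_b = 0.35 × 1.13 × 1.0 × 15 × 2 × 2 = 23.73 kips.
Allowable strength R_n/Ω = 23.73 / 1.5 = 15.8 kips.

15.8 kips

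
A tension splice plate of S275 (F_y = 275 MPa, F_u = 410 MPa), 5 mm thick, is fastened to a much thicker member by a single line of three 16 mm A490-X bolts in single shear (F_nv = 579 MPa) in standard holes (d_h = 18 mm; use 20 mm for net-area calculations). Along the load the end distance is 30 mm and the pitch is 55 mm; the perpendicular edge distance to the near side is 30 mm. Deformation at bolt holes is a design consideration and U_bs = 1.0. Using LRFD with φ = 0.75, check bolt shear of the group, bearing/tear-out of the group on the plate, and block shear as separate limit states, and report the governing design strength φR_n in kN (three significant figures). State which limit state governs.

Bolt shear: A_b = π·16²/4 = 201.1 mm²; R_n = 579 × 201.1 × 3 × 1 / 1000 = 349.2 kN → 0.75 × 349.2 = 262 kN.
Bearing: edge l_c = 21, r_n = 51.66 kN; interior l_c = 37, r_n = 78.72 kN; R_n = 51.66 + 2·78.72 = 209.1 kN → 157 kN.
Block shear: A_gv = 700, A_nv = 450, A_nt = 100 mm²; R_n = min(0.6F_uA_nv, 0.6F_yA_gv) + U_bs·F_u·A_nt = 151.7 kN → 114 kN.
Block shear governs: 114 kN.

114 kN (block shear governs)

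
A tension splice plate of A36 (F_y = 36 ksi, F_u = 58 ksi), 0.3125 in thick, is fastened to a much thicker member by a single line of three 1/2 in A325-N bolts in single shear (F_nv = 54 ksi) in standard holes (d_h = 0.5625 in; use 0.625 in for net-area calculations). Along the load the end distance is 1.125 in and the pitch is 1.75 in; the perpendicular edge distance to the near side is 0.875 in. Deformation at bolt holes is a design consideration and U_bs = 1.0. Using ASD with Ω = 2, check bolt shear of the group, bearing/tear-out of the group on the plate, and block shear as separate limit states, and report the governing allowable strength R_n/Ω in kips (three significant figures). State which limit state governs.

Bolt shear: A_b = π·0.5²/4 = 0.1963 in²; R_n = 54 × 0.1963 × 3 × 1 = 31.81 kips → 31.81 / 2 = 15.9 kips.
Bearing: edge l_c = 0.8438, r_n = 18.35 kips; interior l_c = 1.188, r_n = 21.75 kips; R_n = 18.35 + 2·21.75 = 61.85 kips → 30.9 kips.
Block shear: A_gv = 1.445, A_nv = 0.957, A_nt = 0.1758 in²; R_n = min(0.6F_uA_nv, 0.6F_yA_gv) + U_bs·F_u·A_nt = 41.41 kips → 20.7 kips.
Bolt shear governs: 15.9 kips.

15.9 kips (bolt shear governs)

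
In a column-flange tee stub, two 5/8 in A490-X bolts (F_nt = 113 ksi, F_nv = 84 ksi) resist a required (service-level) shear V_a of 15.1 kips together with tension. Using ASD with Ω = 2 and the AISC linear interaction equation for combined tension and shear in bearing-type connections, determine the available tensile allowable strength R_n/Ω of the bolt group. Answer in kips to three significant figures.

24.8 kips

A_b = π·0.625²/4 = 0.3068 in²; f_rv = 15.1 / (2 × 0.3068) = 24.61 ksi.
F'_nt = 1.3 F_nt − (Ω F_nt / F_nv) f_rv = 1.3·113 − (2·113/84)·24.61 = 80.69 ksi, capped at F_nt → F'_nt = 80.69 ksi.
R_n = F'_nt · A_b · n = 80.69 × 0.3068 × 2 = 49.51 kips.
Allowable strength R_n/Ω = 49.51 / 2 = 24.8 kips.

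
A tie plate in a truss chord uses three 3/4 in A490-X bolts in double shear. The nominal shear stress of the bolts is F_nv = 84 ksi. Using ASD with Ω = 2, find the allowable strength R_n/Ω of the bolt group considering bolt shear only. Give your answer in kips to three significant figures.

111 kips

A_b = π × 0.75² / 4 = 0.4418 in².
R_n = F_nv · A_b · n · n_s = 84 × 0.4418 × 3 × 2 = 222.7 kips.
Allowable strength R_n/Ω = 222.7 / 2 = 111 kips.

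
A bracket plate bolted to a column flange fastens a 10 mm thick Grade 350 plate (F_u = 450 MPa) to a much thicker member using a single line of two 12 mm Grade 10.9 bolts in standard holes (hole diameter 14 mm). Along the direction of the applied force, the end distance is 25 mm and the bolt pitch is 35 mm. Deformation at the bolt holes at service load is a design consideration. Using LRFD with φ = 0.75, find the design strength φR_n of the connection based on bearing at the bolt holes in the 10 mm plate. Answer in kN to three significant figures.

158 kN

Per bolt r_n = 1.2 l_c t F_u ≤ 2.4 d t F_u; upper limit = 2.4 × 12 × 10 × 450 / 1000 = 129.6 kN.
Edge bolt: l_c = 25 − 14/2 = 18 mm → 1.2 × 18 × 10 × 450 / 1000 = 97.2 → r_n = 97.2 kN.
Interior bolts: l_c = 35 − 14 = 21 mm → 1.2 × 21 × 10 × 450 / 1000 = 113.4 → r_n = 113.4 kN.
R_n = 1 × 97.2 + 1 × 113.4 = 210.6 kN.
Design strength φR_n = 0.75 × 210.6 = 158 kN.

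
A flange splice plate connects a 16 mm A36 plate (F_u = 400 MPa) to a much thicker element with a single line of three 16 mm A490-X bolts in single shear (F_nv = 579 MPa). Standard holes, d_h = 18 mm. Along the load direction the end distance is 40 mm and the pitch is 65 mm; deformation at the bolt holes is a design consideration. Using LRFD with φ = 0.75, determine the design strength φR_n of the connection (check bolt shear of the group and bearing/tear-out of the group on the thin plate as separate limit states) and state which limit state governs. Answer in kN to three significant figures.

262 kN (bolt shear governs)

Bolt shear: A_b = π·16²/4 = 201.1 mm²; R_n = 579 × 201.1 × 3 × 1 / 1000 = 349.2 kN → 0.75 × 349.2 = 262 kN.
Bearing (1.2 l_c t F_u ≤ 2.4 d t F_u): upper limit = 2.4·16·16·400 / 1000 = 245.8 kN.
  Edge l_c = 40 − 18/2 = 31 → r_n = 238.1 kN; interior l_c = 65 − 18 = 47 → r_n = 245.8 kN.
  R_n,bearing = 1·238.1 + 2·245.8 = 729.6 kN → 0.75 × 729.6 = 547 kN.
Bolt shear governs: 262 kN.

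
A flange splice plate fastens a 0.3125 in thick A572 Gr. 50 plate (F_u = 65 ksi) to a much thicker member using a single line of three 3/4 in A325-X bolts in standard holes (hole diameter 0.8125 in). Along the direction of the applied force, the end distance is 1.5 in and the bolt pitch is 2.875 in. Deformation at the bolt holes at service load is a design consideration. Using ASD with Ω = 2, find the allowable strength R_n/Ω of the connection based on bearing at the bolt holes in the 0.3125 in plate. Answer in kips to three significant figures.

49.9 kips

Per bolt r_n = 1.2 l_c t F_u ≤ 2.4 d t F_u; upper limit = 2.4 × 0.75 × 0.3125 × 65 = 36.56 kips.
Edge bolt: l_c = 1.5 − 0.8125/2 = 1.094 in → 1.2 × 1.094 × 0.3125 × 65 = 26.66 → r_n = 26.66 kips.
Interior bolts: l_c = 2.875 − 0.8125 = 2.062 in → 1.2 × 2.062 × 0.3125 × 65 = 50.27 → r_n = 36.56 kips.
R_n = 1 × 26.66 + 2 × 36.56 = 99.79 kips.
Allowable strength R_n/Ω = 99.79 / 2 = 49.9 kips.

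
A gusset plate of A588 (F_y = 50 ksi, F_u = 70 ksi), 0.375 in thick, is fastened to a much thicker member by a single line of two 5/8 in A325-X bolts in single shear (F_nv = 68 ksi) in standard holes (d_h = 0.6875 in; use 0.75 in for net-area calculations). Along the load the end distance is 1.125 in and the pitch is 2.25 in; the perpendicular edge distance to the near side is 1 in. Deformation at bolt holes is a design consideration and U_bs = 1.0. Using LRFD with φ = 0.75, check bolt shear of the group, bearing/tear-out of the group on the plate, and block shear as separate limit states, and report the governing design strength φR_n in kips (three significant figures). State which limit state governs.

31.3 kips (bolt shear governs)

Bolt shear: A_b = π·0.625²/4 = 0.3068 in²; R_n = 68 × 0.3068 × 2 × 1 = 41.72 kips → 0.75 × 41.72 = 31.3 kips.
Bearing: edge l_c = 0.7812, r_n = 24.61 kips; interior l_c = 1.562, r_n = 39.38 kips; R_n = 24.61 + 1·39.38 = 63.98 kips → 48 kips.
Block shear: A_gv = 1.266, A_nv = 0.8438, A_nt = 0.2344 in²; R_n = min(0.6F_uA_nv, 0.6F_yA_gv) + U_bs·F_u·A_nt = 51.84 kips → 38.9 kips.
Bolt shear governs: 31.3 kips.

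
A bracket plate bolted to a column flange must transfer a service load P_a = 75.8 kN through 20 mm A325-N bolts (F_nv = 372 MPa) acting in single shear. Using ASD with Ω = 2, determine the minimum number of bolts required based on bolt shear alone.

A_b = π·20²/4 = 314.2 mm².
Per-bolt allowable strength R_n/Ω = 372 × 314.2 × 1 / 1000 / 2 = 58.43 kN.
n ≥ 75.8 / 58.43 = 1.297 → use 2 bolts.

2 bolts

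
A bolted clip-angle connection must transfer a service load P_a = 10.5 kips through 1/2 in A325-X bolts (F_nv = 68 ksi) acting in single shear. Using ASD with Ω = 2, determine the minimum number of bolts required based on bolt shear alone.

A_b = π·0.5²/4 = 0.1963 in².
Per-bolt allowable strength R_n/Ω = 68 × 0.1963 × 1 / 2 = 6.676 kips.
n ≥ 10.5 / 6.676 = 1.573 → use 2 bolts.

2 bolts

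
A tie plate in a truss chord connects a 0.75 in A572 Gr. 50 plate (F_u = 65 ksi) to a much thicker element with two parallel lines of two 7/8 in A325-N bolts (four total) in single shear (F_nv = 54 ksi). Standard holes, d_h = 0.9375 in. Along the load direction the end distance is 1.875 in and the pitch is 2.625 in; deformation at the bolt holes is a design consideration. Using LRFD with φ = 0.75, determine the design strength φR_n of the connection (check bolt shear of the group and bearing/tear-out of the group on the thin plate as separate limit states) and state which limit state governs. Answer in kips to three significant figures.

Bolt shear: A_b = π·0.875²/4 = 0.6013 in²; R_n = 54 × 0.6013 × 4 × 1 = 129.9 kips → 0.75 × 129.9 = 97.4 kips.
Bearing (1.2 l_c t F_u ≤ 2.4 d t F_u): upper limit = 2.4·0.875·0.75·65 = 102.4 kips.
  Edge l_c = 1.875 − 0.9375/2 = 1.406 → r_n = 82.27 kips; interior l_c = 2.625 − 0.9375 = 1.688 → r_n = 98.72 kips.
  R_n,bearing = 2·82.27 + 2·98.72 = 362 kips → 0.75 × 362 = 271 kips.
Bolt shear governs: 97.4 kips.

97.4 kips (bolt shear governs)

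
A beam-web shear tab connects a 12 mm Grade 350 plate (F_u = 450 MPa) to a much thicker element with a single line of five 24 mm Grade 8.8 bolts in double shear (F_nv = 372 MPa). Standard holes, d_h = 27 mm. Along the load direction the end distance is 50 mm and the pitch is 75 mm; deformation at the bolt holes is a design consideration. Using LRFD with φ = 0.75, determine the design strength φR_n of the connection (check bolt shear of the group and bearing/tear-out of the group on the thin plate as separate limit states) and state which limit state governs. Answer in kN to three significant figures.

Bolt shear: A_b = π·24²/4 = 452.4 mm²; R_n = 372 × 452.4 × 5 × 2 / 1000 = 1683 kN → 0.75 × 1683 = 1260 kN.
Bearing (1.2 l_c t F_u ≤ 2.4 d t F_u): upper limit = 2.4·24·12·450 / 1000 = 311 kN.
  Edge l_c = 50 − 27/2 = 36.5 → r_n = 236.5 kN; interior l_c = 75 − 27 = 48 → r_n = 311 kN.
  R_n,bearing = 1·236.5 + 4·311 = 1481 kN → 0.75 × 1481 = 1110 kN.
Bearing governs: 1110 kN.

1110 kN (bearing governs)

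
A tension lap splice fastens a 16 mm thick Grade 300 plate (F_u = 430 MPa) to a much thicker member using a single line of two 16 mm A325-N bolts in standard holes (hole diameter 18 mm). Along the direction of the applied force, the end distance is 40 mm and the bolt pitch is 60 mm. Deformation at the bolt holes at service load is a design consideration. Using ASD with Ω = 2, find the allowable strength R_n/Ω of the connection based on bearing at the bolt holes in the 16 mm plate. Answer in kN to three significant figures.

Per bolt r_n = 1.2 l_c t F_u ≤ 2.4 d t F_u; upper limit = 2.4 × 16 × 16 × 430 / 1000 = 264.2 kN.
Edge bolt: l_c = 40 − 18/2 = 31 mm → 1.2 × 31 × 16 × 430 / 1000 = 255.9 → r_n = 255.9 kN.
Interior bolts: l_c = 60 − 18 = 42 mm → 1.2 × 42 × 16 × 430 / 1000 = 346.8 → r_n = 264.2 kN.
R_n = 1 × 255.9 + 1 × 264.2 = 520.1 kN.
Allowable strength R_n/Ω = 520.1 / 2 = 260 kN.

260 kN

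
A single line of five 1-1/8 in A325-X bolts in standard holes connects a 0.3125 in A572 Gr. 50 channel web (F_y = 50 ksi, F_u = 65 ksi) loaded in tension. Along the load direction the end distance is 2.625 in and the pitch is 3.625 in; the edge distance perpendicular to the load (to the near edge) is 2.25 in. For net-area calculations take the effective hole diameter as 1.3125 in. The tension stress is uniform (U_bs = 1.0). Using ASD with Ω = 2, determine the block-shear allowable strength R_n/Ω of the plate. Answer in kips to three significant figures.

84.6 kips

Shear plane L_v = 2.625 + 4·3.625 = 17.12 in; A_gv = 17.12 × 0.3125 = 5.352 in².
A_nv = (17.12 − 4.5·1.3125) × 0.3125 = 3.506 in².
A_nt = (2.25 − 0.5·1.3125) × 0.3125 = 0.498 in².
0.6 F_u A_nv = 136.7 kips; 0.6 F_y A_gv = 160.5 kips → shear rupture governs the shear term.
R_n = 136.7 + 1.0 × 65 × 0.498 = 169.1 kips.
Allowable strength R_n/Ω = 169.1 / 2 = 84.6 kips.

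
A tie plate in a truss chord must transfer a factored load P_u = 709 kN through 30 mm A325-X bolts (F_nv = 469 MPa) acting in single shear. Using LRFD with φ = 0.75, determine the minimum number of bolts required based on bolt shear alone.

A_b = π·30²/4 = 706.9 mm².
Per-bolt design strength φR_n = 0.75 × 469 × 706.9 × 1 / 1000 = 248.6 kN.
n ≥ 709 / 248.6 = 2.852 → use 3 bolts.

3 bolts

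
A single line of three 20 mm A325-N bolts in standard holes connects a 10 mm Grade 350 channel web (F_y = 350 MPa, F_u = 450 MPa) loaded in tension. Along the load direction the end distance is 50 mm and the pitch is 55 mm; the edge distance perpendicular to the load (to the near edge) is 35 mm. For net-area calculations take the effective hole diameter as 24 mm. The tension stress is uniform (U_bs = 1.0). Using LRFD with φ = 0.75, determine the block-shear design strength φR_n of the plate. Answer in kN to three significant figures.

Shear plane L_v = 50 + 2·55 = 160 mm; A_gv = 160 × 10 = 1600 mm².
A_nv = (160 − 2.5·24) × 10 = 1000 mm².
A_nt = (35 − 0.5·24) × 10 = 230 mm².
0.6 F_u A_nv = 270 kN; 0.6 F_y A_gv = 336 kN → shear rupture governs the shear term.
R_n = 270 + 1.0 × 450 × 230 / 1000 = 373.5 kN.
Design strength φR_n = 0.75 × 373.5 = 280 kN.

280 kN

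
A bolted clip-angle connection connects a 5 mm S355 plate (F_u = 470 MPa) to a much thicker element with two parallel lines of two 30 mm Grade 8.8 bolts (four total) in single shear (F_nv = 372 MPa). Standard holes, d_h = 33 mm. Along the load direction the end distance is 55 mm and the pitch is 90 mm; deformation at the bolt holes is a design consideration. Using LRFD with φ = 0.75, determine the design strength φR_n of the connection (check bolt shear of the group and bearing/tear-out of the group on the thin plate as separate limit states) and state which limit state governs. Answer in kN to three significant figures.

404 kN (bearing governs)

Bolt shear: A_b = π·30²/4 = 706.9 mm²; R_n = 372 × 706.9 × 4 × 1 / 1000 = 1052 kN → 0.75 × 1052 = 789 kN.
Bearing (1.2 l_c t F_u ≤ 2.4 d t F_u): upper limit = 2.4·30·5·470 / 1000 = 169.2 kN.
  Edge l_c = 55 − 33/2 = 38.5 → r_n = 108.6 kN; interior l_c = 90 − 33 = 57 → r_n = 160.7 kN.
  R_n,bearing = 2·108.6 + 2·160.7 = 538.6 kN → 0.75 × 538.6 = 404 kN.
Bearing governs: 404 kN.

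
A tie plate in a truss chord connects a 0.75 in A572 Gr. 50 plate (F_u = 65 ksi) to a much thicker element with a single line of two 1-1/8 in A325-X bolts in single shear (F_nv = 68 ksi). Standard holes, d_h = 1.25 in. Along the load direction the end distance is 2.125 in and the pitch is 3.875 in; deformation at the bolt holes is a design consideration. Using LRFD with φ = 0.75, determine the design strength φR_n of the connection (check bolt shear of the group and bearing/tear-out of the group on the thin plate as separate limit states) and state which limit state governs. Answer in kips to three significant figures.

101 kips (bolt shear governs)

Bolt shear: A_b = π·1.125²/4 = 0.994 in²; R_n = 68 × 0.994 × 2 × 1 = 135.2 kips → 0.75 × 135.2 = 101 kips.
Bearing (1.2 l_c t F_u ≤ 2.4 d t F_u): upper limit = 2.4·1.125·0.75·65 = 131.6 kips.
  Edge l_c = 2.125 − 1.25/2 = 1.5 → r_n = 87.75 kips; interior l_c = 3.875 − 1.25 = 2.625 → r_n = 131.6 kips.
  R_n,bearing = 1·87.75 + 1·131.6 = 219.4 kips → 0.75 × 219.4 = 165 kips.
Bolt shear governs: 101 kips.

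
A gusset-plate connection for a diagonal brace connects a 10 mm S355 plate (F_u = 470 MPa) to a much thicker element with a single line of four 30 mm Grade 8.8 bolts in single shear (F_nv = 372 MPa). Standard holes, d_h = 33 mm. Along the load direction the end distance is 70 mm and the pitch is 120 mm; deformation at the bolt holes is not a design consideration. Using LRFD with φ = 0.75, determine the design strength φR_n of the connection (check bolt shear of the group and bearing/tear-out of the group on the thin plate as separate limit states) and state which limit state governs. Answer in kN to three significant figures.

Bolt shear: A_b = π·30²/4 = 706.9 mm²; R_n = 372 × 706.9 × 4 × 1 / 1000 = 1052 kN → 0.75 × 1052 = 789 kN.
Bearing (1.5 l_c t F_u ≤ 3.0 d t F_u): upper limit = 3.0·30·10·470 / 1000 = 423 kN.
  Edge l_c = 70 − 33/2 = 53.5 → r_n = 377.2 kN; interior l_c = 120 − 33 = 87 → r_n = 423 kN.
  R_n,bearing = 1·377.2 + 3·423 = 1646 kN → 0.75 × 1646 = 1230 kN.
Bolt shear governs: 789 kN.

789 kN (bolt shear governs)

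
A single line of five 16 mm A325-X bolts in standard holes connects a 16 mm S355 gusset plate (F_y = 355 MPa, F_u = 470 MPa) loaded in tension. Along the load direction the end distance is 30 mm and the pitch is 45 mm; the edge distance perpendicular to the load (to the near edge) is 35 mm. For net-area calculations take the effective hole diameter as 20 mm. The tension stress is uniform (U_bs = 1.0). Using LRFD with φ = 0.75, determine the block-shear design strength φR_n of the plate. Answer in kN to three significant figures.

547 kN

Shear plane L_v = 30 + 4·45 = 210 mm; A_gv = 210 × 16 = 3360 mm².
A_nv = (210 − 4.5·20) × 16 = 1920 mm².
A_nt = (35 − 0.5·20) × 16 = 400 mm².
0.6 F_u A_nv = 541.4 kN; 0.6 F_y A_gv = 715.7 kN → shear rupture governs the shear term.
R_n = 541.4 + 1.0 × 470 × 400 / 1000 = 729.4 kN.
Design strength φR_n = 0.75 × 729.4 = 547 kN.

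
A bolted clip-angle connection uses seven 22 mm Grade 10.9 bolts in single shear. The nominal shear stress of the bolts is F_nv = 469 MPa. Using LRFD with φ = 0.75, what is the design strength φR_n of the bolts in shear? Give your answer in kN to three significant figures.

A_b = π × 22² / 4 = 380.1 mm².
R_n = F_nv · A_b · n · n_s = 469 × 380.1 × 7 × 1 / 1000 = 1248 kN.
Design strength φR_n = 0.75 × 1248 = 936 kN.

936 kN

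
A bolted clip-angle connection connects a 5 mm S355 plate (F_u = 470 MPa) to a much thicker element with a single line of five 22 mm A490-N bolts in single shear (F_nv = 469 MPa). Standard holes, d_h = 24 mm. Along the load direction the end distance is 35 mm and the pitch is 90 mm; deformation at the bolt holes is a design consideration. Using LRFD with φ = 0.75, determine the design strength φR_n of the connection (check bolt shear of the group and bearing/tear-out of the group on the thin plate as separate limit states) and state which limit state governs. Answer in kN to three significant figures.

Bolt shear: A_b = π·22²/4 = 380.1 mm²; R_n = 469 × 380.1 × 5 × 1 / 1000 = 891.4 kN → 0.75 × 891.4 = 669 kN.
Bearing (1.2 l_c t F_u ≤ 2.4 d t F_u): upper limit = 2.4·22·5·470 / 1000 = 124.1 kN.
  Edge l_c = 35 − 24/2 = 23 → r_n = 64.86 kN; interior l_c = 90 − 24 = 66 → r_n = 124.1 kN.
  R_n,bearing = 1·64.86 + 4·124.1 = 561.2 kN → 0.75 × 561.2 = 421 kN.
Bearing governs: 421 kN.

421 kN (bearing governs)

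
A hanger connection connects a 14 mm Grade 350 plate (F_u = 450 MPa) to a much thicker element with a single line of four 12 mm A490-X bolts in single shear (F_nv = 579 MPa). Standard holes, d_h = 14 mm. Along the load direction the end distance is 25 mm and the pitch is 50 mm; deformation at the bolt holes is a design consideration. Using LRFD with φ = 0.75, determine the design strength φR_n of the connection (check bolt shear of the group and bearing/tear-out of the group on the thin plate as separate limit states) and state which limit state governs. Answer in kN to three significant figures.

Bolt shear: A_b = π·12²/4 = 113.1 mm²; R_n = 579 × 113.1 × 4 × 1 / 1000 = 261.9 kN → 0.75 × 261.9 = 196 kN.
Bearing (1.2 l_c t F_u ≤ 2.4 d t F_u): upper limit = 2.4·12·14·450 / 1000 = 181.4 kN.
  Edge l_c = 25 − 14/2 = 18 → r_n = 136.1 kN; interior l_c = 50 − 14 = 36 → r_n = 181.4 kN.
  R_n,bearing = 1·136.1 + 3·181.4 = 680.4 kN → 0.75 × 680.4 = 510 kN.
Bolt shear governs: 196 kN.

196 kN (bolt shear governs)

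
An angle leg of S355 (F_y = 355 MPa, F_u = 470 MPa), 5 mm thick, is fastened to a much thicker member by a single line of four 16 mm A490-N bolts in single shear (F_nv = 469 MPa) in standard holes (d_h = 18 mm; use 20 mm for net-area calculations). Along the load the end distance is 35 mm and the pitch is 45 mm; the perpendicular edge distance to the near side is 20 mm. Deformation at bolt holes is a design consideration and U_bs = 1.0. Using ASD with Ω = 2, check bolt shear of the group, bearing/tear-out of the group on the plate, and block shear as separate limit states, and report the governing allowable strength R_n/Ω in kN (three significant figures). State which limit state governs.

82.2 kN (block shear governs)

Bolt shear: A_b = π·16²/4 = 201.1 mm²; R_n = 469 × 201.1 × 4 × 1 / 1000 = 377.2 kN → 377.2 / 2 = 189 kN.
Bearing: edge l_c = 26, r_n = 73.32 kN; interior l_c = 27, r_n = 76.14 kN; R_n = 73.32 + 3·76.14 = 301.7 kN → 151 kN.
Block shear: A_gv = 850, A_nv = 500, A_nt = 50 mm²; R_n = min(0.6F_uA_nv, 0.6F_yA_gv) + U_bs·F_u·A_nt = 164.5 kN → 82.2 kN.
Block shear governs: 82.2 kN.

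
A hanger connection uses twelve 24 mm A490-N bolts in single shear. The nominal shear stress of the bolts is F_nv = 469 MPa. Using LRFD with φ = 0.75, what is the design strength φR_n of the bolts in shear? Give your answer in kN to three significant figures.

A_b = π × 24² / 4 = 452.4 mm².
R_n = F_nv · A_b · n · n_s = 469 × 452.4 × 12 × 1 / 1000 = 2546 kN.
Design strength φR_n = 0.75 × 2546 = 1910 kN.

1910 kN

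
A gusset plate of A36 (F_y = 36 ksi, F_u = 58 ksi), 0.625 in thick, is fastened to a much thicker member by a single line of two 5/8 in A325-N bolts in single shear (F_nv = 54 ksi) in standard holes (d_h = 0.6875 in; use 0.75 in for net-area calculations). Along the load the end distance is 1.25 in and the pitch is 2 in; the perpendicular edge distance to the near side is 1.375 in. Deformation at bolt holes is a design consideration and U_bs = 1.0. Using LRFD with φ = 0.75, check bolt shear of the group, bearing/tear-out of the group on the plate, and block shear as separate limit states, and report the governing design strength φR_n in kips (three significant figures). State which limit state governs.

24.9 kips (bolt shear governs)

Bolt shear: A_b = π·0.625²/4 = 0.3068 in²; R_n = 54 × 0.3068 × 2 × 1 = 33.13 kips → 0.75 × 33.13 = 24.9 kips.
Bearing: edge l_c = 0.9062, r_n = 39.42 kips; interior l_c = 1.312, r_n = 54.38 kips; R_n = 39.42 + 1·54.38 = 93.8 kips → 70.3 kips.
Block shear: A_gv = 2.031, A_nv = 1.328, A_nt = 0.625 in²; R_n = min(0.6F_uA_nv, 0.6F_yA_gv) + U_bs·F_u·A_nt = 80.12 kips → 60.1 kips.
Bolt shear governs: 24.9 kips.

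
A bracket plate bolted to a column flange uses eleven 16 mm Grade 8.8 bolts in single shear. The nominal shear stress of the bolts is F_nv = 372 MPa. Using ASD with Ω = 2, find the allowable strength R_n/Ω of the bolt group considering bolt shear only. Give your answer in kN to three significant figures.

411 kN

A_b = π × 16² / 4 = 201.1 mm².
R_n = F_nv · A_b · n · n_s = 372 × 201.1 × 11 × 1 / 1000 = 822.7 kN.
Allowable strength R_n/Ω = 822.7 / 2 = 411 kN.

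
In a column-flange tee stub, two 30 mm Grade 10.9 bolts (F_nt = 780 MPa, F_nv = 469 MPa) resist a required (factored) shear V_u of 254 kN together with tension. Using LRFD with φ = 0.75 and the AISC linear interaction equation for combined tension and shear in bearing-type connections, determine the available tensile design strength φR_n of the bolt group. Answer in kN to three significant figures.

653 kN

A_b = π·30²/4 = 706.9 mm²; f_rv = 254 × 1000 / (2 × 706.9) = 179.7 MPa.
F'_nt = 1.3 F_nt − (F_nt / φF_nv) f_rv = 1.3·780 − (780/(0.75·469))·179.7 = 615.6 MPa, capped at F_nt → F'_nt = 615.6 MPa.
R_n = F'_nt · A_b · n = 615.6 × 706.9 × 2 / 1000 = 870.3 kN.
Design strength φR_n = 0.75 × 870.3 = 653 kN.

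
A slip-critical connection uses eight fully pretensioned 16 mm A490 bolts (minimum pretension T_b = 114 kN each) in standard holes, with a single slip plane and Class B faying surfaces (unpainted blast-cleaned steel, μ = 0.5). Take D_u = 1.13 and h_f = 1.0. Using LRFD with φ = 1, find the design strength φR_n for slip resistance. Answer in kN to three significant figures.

515 kN

R_n = μ · D_u · h_f · T_b · n_s · n_b = 0.5 × 1.13 × 1.0 × 114 × 1 × 8 = 515.3 kN.
Design strength φR_n = 1 × 515.3 = 515 kN.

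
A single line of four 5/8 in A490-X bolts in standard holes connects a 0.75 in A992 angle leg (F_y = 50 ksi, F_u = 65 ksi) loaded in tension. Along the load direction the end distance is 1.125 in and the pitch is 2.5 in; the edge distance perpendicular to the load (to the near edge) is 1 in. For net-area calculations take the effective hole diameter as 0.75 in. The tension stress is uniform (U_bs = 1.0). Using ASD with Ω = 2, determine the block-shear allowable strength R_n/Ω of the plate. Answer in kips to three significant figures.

103 kips

Shear plane L_v = 1.125 + 3·2.5 = 8.625 in; A_gv = 8.625 × 0.75 = 6.469 in².
A_nv = (8.625 − 3.5·0.75) × 0.75 = 4.5 in².
A_nt = (1 − 0.5·0.75) × 0.75 = 0.4688 in².
0.6 F_u A_nv = 175.5 kips; 0.6 F_y A_gv = 194.1 kips → shear rupture governs the shear term.
R_n = 175.5 + 1.0 × 65 × 0.4688 = 206 kips.
Allowable strength R_n/Ω = 206 / 2 = 103 kips.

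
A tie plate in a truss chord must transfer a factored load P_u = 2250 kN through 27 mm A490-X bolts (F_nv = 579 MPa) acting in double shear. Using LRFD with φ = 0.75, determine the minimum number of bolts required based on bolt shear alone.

5 bolts

A_b = π·27²/4 = 572.6 mm².
Per-bolt design strength φR_n = 0.75 × 579 × 572.6 × 2 / 1000 = 497.3 kN.
n ≥ 2250 / 497.3 = 4.525 → use 5 bolts.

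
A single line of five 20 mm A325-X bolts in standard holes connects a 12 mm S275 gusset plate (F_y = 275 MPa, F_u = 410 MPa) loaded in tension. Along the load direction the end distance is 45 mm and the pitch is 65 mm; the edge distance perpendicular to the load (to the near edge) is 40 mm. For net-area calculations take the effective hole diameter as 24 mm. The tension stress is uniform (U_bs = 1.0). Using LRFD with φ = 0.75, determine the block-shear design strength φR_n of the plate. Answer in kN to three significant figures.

Shear plane L_v = 45 + 4·65 = 305 mm; A_gv = 305 × 12 = 3660 mm².
A_nv = (305 − 4.5·24) × 12 = 2364 mm².
A_nt = (40 − 0.5·24) × 12 = 336 mm².
0.6 F_u A_nv = 581.5 kN; 0.6 F_y A_gv = 603.9 kN → shear rupture governs the shear term.
R_n = 581.5 + 1.0 × 410 × 336 / 1000 = 719.3 kN.
Design strength φR_n = 0.75 × 719.3 = 539 kN.

539 kN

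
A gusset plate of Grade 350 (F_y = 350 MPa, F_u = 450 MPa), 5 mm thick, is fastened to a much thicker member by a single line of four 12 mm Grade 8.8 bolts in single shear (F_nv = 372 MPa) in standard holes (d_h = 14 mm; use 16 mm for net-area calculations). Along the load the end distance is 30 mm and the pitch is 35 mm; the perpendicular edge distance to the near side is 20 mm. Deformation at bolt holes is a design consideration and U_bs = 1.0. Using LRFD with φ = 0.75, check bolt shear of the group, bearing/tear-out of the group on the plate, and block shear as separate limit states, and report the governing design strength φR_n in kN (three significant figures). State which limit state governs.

Bolt shear: A_b = π·12²/4 = 113.1 mm²; R_n = 372 × 113.1 × 4 × 1 / 1000 = 168.3 kN → 0.75 × 168.3 = 126 kN.
Bearing: edge l_c = 23, r_n = 62.1 kN; interior l_c = 21, r_n = 56.7 kN; R_n = 62.1 + 3·56.7 = 232.2 kN → 174 kN.
Block shear: A_gv = 675, A_nv = 395, A_nt = 60 mm²; R_n = min(0.6F_uA_nv, 0.6F_yA_gv) + U_bs·F_u·A_nt = 133.7 kN → 100 kN.
Block shear governs: 100 kN.

100 kN (block shear governs)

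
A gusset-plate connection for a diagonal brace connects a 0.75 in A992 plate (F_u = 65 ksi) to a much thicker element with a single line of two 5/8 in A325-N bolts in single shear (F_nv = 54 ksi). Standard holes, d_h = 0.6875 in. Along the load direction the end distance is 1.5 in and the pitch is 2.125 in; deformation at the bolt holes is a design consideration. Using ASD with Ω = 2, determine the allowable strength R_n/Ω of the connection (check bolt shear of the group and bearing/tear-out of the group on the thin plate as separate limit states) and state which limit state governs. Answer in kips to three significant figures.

Bolt shear: A_b = π·0.625²/4 = 0.3068 in²; R_n = 54 × 0.3068 × 2 × 1 = 33.13 kips → 33.13 / 2 = 16.6 kips.
Bearing (1.2 l_c t F_u ≤ 2.4 d t F_u): upper limit = 2.4·0.625·0.75·65 = 73.12 kips.
  Edge l_c = 1.5 − 0.6875/2 = 1.156 → r_n = 67.64 kips; interior l_c = 2.125 − 0.6875 = 1.438 → r_n = 73.12 kips.
  R_n,bearing = 1·67.64 + 1·73.12 = 140.8 kips → 140.8 / 2 = 70.4 kips.
Bolt shear governs: 16.6 kips.

16.6 kips (bolt shear governs)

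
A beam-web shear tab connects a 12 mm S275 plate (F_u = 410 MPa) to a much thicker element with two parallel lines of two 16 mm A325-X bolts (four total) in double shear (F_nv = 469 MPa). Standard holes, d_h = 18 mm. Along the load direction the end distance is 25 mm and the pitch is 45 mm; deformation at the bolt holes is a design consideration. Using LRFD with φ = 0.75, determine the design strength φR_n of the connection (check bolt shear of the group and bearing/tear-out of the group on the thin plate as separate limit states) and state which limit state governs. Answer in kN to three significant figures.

381 kN (bearing governs)

Bolt shear: A_b = π·16²/4 = 201.1 mm²; R_n = 469 × 201.1 × 4 × 2 / 1000 = 754.4 kN → 0.75 × 754.4 = 566 kN.
Bearing (1.2 l_c t F_u ≤ 2.4 d t F_u): upper limit = 2.4·16·12·410 / 1000 = 188.9 kN.
  Edge l_c = 25 − 18/2 = 16 → r_n = 94.46 kN; interior l_c = 45 − 18 = 27 → r_n = 159.4 kN.
  R_n,bearing = 2·94.46 + 2·159.4 = 507.7 kN → 0.75 × 507.7 = 381 kN.
Bearing governs: 381 kN.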